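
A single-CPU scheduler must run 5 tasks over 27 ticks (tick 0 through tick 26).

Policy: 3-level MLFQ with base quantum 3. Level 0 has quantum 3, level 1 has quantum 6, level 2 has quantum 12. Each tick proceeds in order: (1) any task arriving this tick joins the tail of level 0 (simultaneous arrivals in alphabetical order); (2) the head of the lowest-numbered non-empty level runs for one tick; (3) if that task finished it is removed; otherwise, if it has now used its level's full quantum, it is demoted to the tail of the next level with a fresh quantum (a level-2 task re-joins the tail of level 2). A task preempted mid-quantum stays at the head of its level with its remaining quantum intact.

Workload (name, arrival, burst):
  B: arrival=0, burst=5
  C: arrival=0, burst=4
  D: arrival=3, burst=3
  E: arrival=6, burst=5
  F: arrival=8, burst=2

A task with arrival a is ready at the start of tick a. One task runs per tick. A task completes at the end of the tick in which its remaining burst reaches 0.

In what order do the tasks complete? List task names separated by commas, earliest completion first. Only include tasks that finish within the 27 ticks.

t=0: L0/L1/L2 = BC/-/- → run B
t=1: L0/L1/L2 = BC/-/- → run B
t=2: L0/L1/L2 = BC/-/- → run B
t=3: L0/L1/L2 = CD/B/- → run C
t=4: L0/L1/L2 = CD/B/- → run C
t=5: L0/L1/L2 = CD/B/- → run C
t=6: L0/L1/L2 = DE/BC/- → run D
t=7: L0/L1/L2 = DE/BC/- → run D
t=8: L0/L1/L2 = DEF/BC/- → run D
t=9: L0/L1/L2 = EF/BC/- → run E
t=10: L0/L1/L2 = EF/BC/- → run E
t=11: L0/L1/L2 = EF/BC/- → run E
t=12: L0/L1/L2 = F/BCE/- → run F
t=13: L0/L1/L2 = F/BCE/- → run F
t=14: L0/L1/L2 = -/BCE/- → run B
t=15: L0/L1/L2 = -/BCE/- → run B
t=16: L0/L1/L2 = -/CE/- → run C
t=17: L0/L1/L2 = -/E/- → run E
t=18: L0/L1/L2 = -/E/- → run E
t=19: (idle)
t=20: (idle)
t=21: (idle)
t=22: (idle)
t=23: (idle)
t=24: (idle)
t=25: (idle)
t=26: (idle)

completion order = D, F, B, C, E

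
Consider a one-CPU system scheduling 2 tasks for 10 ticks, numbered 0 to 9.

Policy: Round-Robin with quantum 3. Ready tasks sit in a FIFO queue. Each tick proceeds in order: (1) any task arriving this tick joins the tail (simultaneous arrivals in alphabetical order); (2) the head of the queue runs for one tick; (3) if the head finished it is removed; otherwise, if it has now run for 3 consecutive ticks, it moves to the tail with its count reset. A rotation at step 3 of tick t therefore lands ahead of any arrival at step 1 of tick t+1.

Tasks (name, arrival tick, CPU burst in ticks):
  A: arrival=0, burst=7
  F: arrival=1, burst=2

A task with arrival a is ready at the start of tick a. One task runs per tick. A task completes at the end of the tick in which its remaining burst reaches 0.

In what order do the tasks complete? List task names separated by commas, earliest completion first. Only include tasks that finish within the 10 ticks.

completion order = F, A

t=0: queue=[A] q_used=0 → run A
t=1: queue=[A,F] q_used=1 → run A
t=2: queue=[A,F] q_used=2 → run A
t=3: queue=[F,A] q_used=0 → run F
t=4: queue=[F,A] q_used=1 → run F
t=5: queue=[A] q_used=0 → run A
t=6: queue=[A] q_used=1 → run A
t=7: queue=[A] q_used=2 → run A
t=8: queue=[A] q_used=0 → run A
t=9: (idle)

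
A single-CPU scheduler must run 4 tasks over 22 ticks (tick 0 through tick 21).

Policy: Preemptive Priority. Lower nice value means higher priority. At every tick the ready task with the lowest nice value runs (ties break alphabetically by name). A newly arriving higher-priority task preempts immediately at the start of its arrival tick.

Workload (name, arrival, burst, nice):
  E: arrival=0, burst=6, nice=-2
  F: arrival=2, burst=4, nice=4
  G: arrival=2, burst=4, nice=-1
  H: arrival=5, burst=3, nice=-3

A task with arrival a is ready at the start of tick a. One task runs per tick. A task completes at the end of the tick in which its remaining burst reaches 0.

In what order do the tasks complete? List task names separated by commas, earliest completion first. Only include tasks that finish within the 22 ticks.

completion order = H, E, G, F

t=0: ready={E} → run E
t=1: ready={E} → run E
t=2: ready={E,F,G} → run E
t=3: ready={E,F,G} → run E
t=4: ready={E,F,G} → run E
t=5: ready={E,F,G,H} → run H
t=6: ready={E,F,G,H} → run H
t=7: ready={E,F,G,H} → run H
t=8: ready={E,F,G} → run E
t=9: ready={F,G} → run G
t=10: ready={F,G} → run G
t=11: ready={F,G} → run G
t=12: ready={F,G} → run G
t=13: ready={F} → run F
t=14: ready={F} → run F
t=15: ready={F} → run F
t=16: ready={F} → run F
t=17: (idle)
t=18: (idle)
t=19: (idle)
t=20: (idle)
t=21: (idle)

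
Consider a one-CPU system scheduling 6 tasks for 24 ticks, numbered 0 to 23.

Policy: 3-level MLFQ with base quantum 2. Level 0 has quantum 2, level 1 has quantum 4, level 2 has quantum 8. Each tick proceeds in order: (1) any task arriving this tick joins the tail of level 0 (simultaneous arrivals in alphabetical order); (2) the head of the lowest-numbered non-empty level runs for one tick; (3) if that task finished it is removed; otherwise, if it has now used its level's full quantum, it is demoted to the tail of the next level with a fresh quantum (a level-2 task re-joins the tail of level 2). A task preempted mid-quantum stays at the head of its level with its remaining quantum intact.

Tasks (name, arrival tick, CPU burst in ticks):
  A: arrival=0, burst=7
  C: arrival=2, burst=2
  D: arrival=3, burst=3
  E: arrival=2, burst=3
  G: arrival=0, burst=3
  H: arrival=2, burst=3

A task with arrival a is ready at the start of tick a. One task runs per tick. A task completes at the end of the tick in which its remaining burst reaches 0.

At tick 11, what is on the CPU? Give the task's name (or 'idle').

t=0: L0/L1/L2 = AG/-/- → run A
t=1: L0/L1/L2 = AG/-/- → run A
t=2: L0/L1/L2 = GCEH/A/- → run G
t=3: L0/L1/L2 = GCEHD/A/- → run G
t=4: L0/L1/L2 = CEHD/AG/- → run C
t=5: L0/L1/L2 = CEHD/AG/- → run C
t=6: L0/L1/L2 = EHD/AG/- → run E
t=7: L0/L1/L2 = EHD/AG/- → run E
t=8: L0/L1/L2 = HD/AGE/- → run H
t=9: L0/L1/L2 = HD/AGE/- → run H
t=10: L0/L1/L2 = D/AGEH/- → run D
t=11: L0/L1/L2 = D/AGEH/- → run D
t=12: L0/L1/L2 = -/AGEHD/- → run A
t=13: L0/L1/L2 = -/AGEHD/- → run A
t=14: L0/L1/L2 = -/AGEHD/- → run A
t=15: L0/L1/L2 = -/AGEHD/- → run A
t=16: L0/L1/L2 = -/GEHD/A → run G
t=17: L0/L1/L2 = -/EHD/A → run E
t=18: L0/L1/L2 = -/HD/A → run H
t=19: L0/L1/L2 = -/D/A → run D
t=20: L0/L1/L2 = -/-/A → run A
t=21: (idle)
t=22: (idle)
t=23: (idle)

running at tick 11 = D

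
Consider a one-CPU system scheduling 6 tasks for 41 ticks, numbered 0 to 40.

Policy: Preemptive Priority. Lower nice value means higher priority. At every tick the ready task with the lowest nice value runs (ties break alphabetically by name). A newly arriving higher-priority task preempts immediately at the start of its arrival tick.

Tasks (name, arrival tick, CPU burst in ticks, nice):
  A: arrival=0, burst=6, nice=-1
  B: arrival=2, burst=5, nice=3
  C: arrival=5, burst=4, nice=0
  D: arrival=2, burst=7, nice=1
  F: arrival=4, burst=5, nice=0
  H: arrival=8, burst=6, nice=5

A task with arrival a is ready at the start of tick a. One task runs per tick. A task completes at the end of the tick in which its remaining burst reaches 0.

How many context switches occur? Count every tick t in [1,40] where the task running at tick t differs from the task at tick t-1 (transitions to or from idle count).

t=0: ready={A} → run A
t=1: ready={A} → run A
t=2: ready={A,B,D} → run A
t=3: ready={A,B,D} → run A
t=4: ready={A,B,D,F} → run A
t=5: ready={A,B,C,D,F} → run A
t=6: ready={B,C,D,F} → run C
t=7: ready={B,C,D,F} → run C
t=8: ready={B,C,D,F,H} → run C
t=9: ready={B,C,D,F,H} → run C
t=10: ready={B,D,F,H} → run F
t=11: ready={B,D,F,H} → run F
t=12: ready={B,D,F,H} → run F
t=13: ready={B,D,F,H} → run F
t=14: ready={B,D,F,H} → run F
t=15: ready={B,D,H} → run D
t=16: ready={B,D,H} → run D
t=17: ready={B,D,H} → run D
t=18: ready={B,D,H} → run D
t=19: ready={B,D,H} → run D
t=20: ready={B,D,H} → run D
t=21: ready={B,D,H} → run D
t=22: ready={B,H} → run B
t=23: ready={B,H} → run B
t=24: ready={B,H} → run B
t=25: ready={B,H} → run B
t=26: ready={B,H} → run B
t=27: ready={H} → run H
t=28: ready={H} → run H
t=29: ready={H} → run H
t=30: ready={H} → run H
t=31: ready={H} → run H
t=32: ready={H} → run H
t=33: (idle)
t=34: (idle)
t=35: (idle)
t=36: (idle)
t=37: (idle)
t=38: (idle)
t=39: (idle)
t=40: (idle)

context switches = 6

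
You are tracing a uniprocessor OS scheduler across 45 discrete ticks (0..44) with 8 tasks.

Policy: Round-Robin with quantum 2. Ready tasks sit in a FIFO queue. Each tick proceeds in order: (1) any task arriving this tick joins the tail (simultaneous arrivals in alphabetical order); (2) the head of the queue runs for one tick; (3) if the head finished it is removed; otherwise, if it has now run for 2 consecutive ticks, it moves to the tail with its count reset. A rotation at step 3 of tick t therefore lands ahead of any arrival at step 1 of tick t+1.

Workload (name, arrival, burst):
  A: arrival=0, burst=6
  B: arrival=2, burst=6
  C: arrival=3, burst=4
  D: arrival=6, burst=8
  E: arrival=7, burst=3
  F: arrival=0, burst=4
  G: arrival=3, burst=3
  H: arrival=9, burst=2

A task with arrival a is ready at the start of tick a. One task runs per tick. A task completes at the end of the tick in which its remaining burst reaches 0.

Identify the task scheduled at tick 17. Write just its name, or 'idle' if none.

t=0: queue=[A,F] q_used=0 → run A
t=1: queue=[A,F] q_used=1 → run A
t=2: queue=[F,A,B] q_used=0 → run F
t=3: queue=[F,A,B,C,G] q_used=1 → run F
t=4: queue=[A,B,C,G,F] q_used=0 → run A
t=5: queue=[A,B,C,G,F] q_used=1 → run A
t=6: queue=[B,C,G,F,A,D] q_used=0 → run B
t=7: queue=[B,C,G,F,A,D,E] q_used=1 → run B
t=8: queue=[C,G,F,A,D,E,B] q_used=0 → run C
t=9: queue=[C,G,F,A,D,E,B,H] q_used=1 → run C
t=10: queue=[G,F,A,D,E,B,H,C] q_used=0 → run G
t=11: queue=[G,F,A,D,E,B,H,C] q_used=1 → run G
t=12: queue=[F,A,D,E,B,H,C,G] q_used=0 → run F
t=13: queue=[F,A,D,E,B,H,C,G] q_used=1 → run F
t=14: queue=[A,D,E,B,H,C,G] q_used=0 → run A
t=15: queue=[A,D,E,B,H,C,G] q_used=1 → run A
t=16: queue=[D,E,B,H,C,G] q_used=0 → run D
t=17: queue=[D,E,B,H,C,G] q_used=1 → run D
t=18: queue=[E,B,H,C,G,D] q_used=0 → run E
t=19: queue=[E,B,H,C,G,D] q_used=1 → run E
t=20: queue=[B,H,C,G,D,E] q_used=0 → run B
t=21: queue=[B,H,C,G,D,E] q_used=1 → run B
t=22: queue=[H,C,G,D,E,B] q_used=0 → run H
t=23: queue=[H,C,G,D,E,B] q_used=1 → run H
t=24: queue=[C,G,D,E,B] q_used=0 → run C
t=25: queue=[C,G,D,E,B] q_used=1 → run C
t=26: queue=[G,D,E,B] q_used=0 → run G
t=27: queue=[D,E,B] q_used=0 → run D
t=28: queue=[D,E,B] q_used=1 → run D
t=29: queue=[E,B,D] q_used=0 → run E
t=30: queue=[B,D] q_used=0 → run B
t=31: queue=[B,D] q_used=1 → run B
t=32: queue=[D] q_used=0 → run D
t=33: queue=[D] q_used=1 → run D
t=34: queue=[D] q_used=0 → run D
t=35: queue=[D] q_used=1 → run D
t=36: (idle)
t=37: (idle)
t=38: (idle)
t=39: (idle)
t=40: (idle)
t=41: (idle)
t=42: (idle)
t=43: (idle)
t=44: (idle)

running at tick 17 = D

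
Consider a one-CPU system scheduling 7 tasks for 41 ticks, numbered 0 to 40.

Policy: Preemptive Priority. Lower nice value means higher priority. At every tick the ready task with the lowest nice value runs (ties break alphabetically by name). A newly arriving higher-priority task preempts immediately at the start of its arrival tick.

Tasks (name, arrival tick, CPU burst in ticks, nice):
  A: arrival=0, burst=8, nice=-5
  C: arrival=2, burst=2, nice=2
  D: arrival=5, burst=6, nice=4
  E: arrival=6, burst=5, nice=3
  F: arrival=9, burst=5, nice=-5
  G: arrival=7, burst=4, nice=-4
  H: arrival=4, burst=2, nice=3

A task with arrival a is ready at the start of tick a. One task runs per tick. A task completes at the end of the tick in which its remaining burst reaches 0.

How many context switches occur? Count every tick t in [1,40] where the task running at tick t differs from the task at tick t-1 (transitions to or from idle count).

t=0: ready={A} → run A
t=1: ready={A} → run A
t=2: ready={A,C} → run A
t=3: ready={A,C} → run A
t=4: ready={A,C,H} → run A
t=5: ready={A,C,D,H} → run A
t=6: ready={A,C,D,E,H} → run A
t=7: ready={A,C,D,E,G,H} → run A
t=8: ready={C,D,E,G,H} → run G
t=9: ready={C,D,E,F,G,H} → run F
t=10: ready={C,D,E,F,G,H} → run F
t=11: ready={C,D,E,F,G,H} → run F
t=12: ready={C,D,E,F,G,H} → run F
t=13: ready={C,D,E,F,G,H} → run F
t=14: ready={C,D,E,G,H} → run G
t=15: ready={C,D,E,G,H} → run G
t=16: ready={C,D,E,G,H} → run G
t=17: ready={C,D,E,H} → run C
t=18: ready={C,D,E,H} → run C
t=19: ready={D,E,H} → run E
t=20: ready={D,E,H} → run E
t=21: ready={D,E,H} → run E
t=22: ready={D,E,H} → run E
t=23: ready={D,E,H} → run E
t=24: ready={D,H} → run H
t=25: ready={D,H} → run H
t=26: ready={D} → run D
t=27: ready={D} → run D
t=28: ready={D} → run D
t=29: ready={D} → run D
t=30: ready={D} → run D
t=31: ready={D} → run D
t=32: (idle)
t=33: (idle)
t=34: (idle)
t=35: (idle)
t=36: (idle)
t=37: (idle)
t=38: (idle)
t=39: (idle)
t=40: (idle)

context switches = 8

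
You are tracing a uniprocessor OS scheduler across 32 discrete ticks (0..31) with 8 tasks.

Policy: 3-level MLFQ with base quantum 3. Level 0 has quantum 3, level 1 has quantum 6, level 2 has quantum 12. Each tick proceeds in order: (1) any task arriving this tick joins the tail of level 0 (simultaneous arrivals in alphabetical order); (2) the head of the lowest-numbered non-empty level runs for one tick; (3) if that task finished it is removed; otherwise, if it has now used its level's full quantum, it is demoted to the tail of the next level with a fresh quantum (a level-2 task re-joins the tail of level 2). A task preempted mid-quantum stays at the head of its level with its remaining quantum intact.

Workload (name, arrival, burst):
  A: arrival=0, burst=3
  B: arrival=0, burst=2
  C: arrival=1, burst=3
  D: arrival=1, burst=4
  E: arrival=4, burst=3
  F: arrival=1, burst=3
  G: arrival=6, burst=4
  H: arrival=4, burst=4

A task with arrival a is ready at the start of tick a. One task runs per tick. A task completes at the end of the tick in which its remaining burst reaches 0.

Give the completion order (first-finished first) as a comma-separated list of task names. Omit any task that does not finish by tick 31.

completion order = A, B, C, F, E, D, H, G

t=0: L0/L1/L2 = AB/-/- → run A
t=1: L0/L1/L2 = ABCDF/-/- → run A
t=2: L0/L1/L2 = ABCDF/-/- → run A
t=3: L0/L1/L2 = BCDF/-/- → run B
t=4: L0/L1/L2 = BCDFEH/-/- → run B
t=5: L0/L1/L2 = CDFEH/-/- → run C
t=6: L0/L1/L2 = CDFEHG/-/- → run C
t=7: L0/L1/L2 = CDFEHG/-/- → run C
t=8: L0/L1/L2 = DFEHG/-/- → run D
t=9: L0/L1/L2 = DFEHG/-/- → run D
t=10: L0/L1/L2 = DFEHG/-/- → run D
t=11: L0/L1/L2 = FEHG/D/- → run F
t=12: L0/L1/L2 = FEHG/D/- → run F
t=13: L0/L1/L2 = FEHG/D/- → run F
t=14: L0/L1/L2 = EHG/D/- → run E
t=15: L0/L1/L2 = EHG/D/- → run E
t=16: L0/L1/L2 = EHG/D/- → run E
t=17: L0/L1/L2 = HG/D/- → run H
t=18: L0/L1/L2 = HG/D/- → run H
t=19: L0/L1/L2 = HG/D/- → run H
t=20: L0/L1/L2 = G/DH/- → run G
t=21: L0/L1/L2 = G/DH/- → run G
t=22: L0/L1/L2 = G/DH/- → run G
t=23: L0/L1/L2 = -/DHG/- → run D
t=24: L0/L1/L2 = -/HG/- → run H
t=25: L0/L1/L2 = -/G/- → run G
t=26: (idle)
t=27: (idle)
t=28: (idle)
t=29: (idle)
t=30: (idle)
t=31: (idle)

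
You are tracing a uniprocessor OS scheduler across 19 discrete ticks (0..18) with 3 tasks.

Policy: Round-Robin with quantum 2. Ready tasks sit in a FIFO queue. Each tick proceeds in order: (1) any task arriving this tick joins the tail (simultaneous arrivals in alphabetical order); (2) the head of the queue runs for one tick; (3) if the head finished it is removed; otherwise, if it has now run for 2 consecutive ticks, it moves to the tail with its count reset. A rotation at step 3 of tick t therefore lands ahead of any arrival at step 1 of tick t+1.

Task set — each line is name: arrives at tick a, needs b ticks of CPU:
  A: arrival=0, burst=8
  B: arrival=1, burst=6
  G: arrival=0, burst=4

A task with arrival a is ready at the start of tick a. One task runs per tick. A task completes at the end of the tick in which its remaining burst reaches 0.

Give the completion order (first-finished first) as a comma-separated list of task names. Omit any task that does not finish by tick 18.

completion order = G, B, A

t=0: queue=[A,G] q_used=0 → run A
t=1: queue=[A,G,B] q_used=1 → run A
t=2: queue=[G,B,A] q_used=0 → run G
t=3: queue=[G,B,A] q_used=1 → run G
t=4: queue=[B,A,G] q_used=0 → run B
t=5: queue=[B,A,G] q_used=1 → run B
t=6: queue=[A,G,B] q_used=0 → run A
t=7: queue=[A,G,B] q_used=1 → run A
t=8: queue=[G,B,A] q_used=0 → run G
t=9: queue=[G,B,A] q_used=1 → run G
t=10: queue=[B,A] q_used=0 → run B
t=11: queue=[B,A] q_used=1 → run B
t=12: queue=[A,B] q_used=0 → run A
t=13: queue=[A,B] q_used=1 → run A
t=14: queue=[B,A] q_used=0 → run B
t=15: queue=[B,A] q_used=1 → run B
t=16: queue=[A] q_used=0 → run A
t=17: queue=[A] q_used=1 → run A
t=18: (idle)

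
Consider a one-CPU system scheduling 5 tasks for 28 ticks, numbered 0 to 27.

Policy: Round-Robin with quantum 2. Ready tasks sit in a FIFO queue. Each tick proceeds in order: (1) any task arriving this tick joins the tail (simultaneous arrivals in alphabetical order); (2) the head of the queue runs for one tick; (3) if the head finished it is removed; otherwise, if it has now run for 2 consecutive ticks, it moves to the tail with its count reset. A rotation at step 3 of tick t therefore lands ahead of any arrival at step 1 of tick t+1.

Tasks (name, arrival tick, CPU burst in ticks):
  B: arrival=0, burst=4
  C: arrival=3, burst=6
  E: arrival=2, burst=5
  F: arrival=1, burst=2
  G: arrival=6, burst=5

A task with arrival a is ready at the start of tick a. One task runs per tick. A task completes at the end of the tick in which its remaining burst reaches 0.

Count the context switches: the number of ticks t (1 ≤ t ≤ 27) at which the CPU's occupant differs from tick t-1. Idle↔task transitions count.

context switches = 12

t=0: queue=[B] q_used=0 → run B
t=1: queue=[B,F] q_used=1 → run B
t=2: queue=[F,B,E] q_used=0 → run F
t=3: queue=[F,B,E,C] q_used=1 → run F
t=4: queue=[B,E,C] q_used=0 → run B
t=5: queue=[B,E,C] q_used=1 → run B
t=6: queue=[E,C,G] q_used=0 → run E
t=7: queue=[E,C,G] q_used=1 → run E
t=8: queue=[C,G,E] q_used=0 → run C
t=9: queue=[C,G,E] q_used=1 → run C
t=10: queue=[G,E,C] q_used=0 → run G
t=11: queue=[G,E,C] q_used=1 → run G
t=12: queue=[E,C,G] q_used=0 → run E
t=13: queue=[E,C,G] q_used=1 → run E
t=14: queue=[C,G,E] q_used=0 → run C
t=15: queue=[C,G,E] q_used=1 → run C
t=16: queue=[G,E,C] q_used=0 → run G
t=17: queue=[G,E,C] q_used=1 → run G
t=18: queue=[E,C,G] q_used=0 → run E
t=19: queue=[C,G] q_used=0 → run C
t=20: queue=[C,G] q_used=1 → run C
t=21: queue=[G] q_used=0 → run G
t=22: (idle)
t=23: (idle)
t=24: (idle)
t=25: (idle)
t=26: (idle)
t=27: (idle)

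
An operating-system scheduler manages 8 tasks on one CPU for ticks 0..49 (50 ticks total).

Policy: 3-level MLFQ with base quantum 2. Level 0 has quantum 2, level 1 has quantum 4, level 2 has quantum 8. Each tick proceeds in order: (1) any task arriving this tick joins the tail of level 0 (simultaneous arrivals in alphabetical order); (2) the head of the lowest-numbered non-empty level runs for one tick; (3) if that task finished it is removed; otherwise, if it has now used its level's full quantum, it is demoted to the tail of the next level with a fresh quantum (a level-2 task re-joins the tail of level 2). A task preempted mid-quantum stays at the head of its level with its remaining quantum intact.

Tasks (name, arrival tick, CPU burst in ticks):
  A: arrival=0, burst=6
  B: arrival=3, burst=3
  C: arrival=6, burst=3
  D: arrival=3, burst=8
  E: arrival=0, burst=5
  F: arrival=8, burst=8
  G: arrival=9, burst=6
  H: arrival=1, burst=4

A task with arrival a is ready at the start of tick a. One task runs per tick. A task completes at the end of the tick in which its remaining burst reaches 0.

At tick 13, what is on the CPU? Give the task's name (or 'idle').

running at tick 13 = F

t=0: L0/L1/L2 = AE/-/- → run A
t=1: L0/L1/L2 = AEH/-/- → run A
t=2: L0/L1/L2 = EH/A/- → run E
t=3: L0/L1/L2 = EHBD/A/- → run E
t=4: L0/L1/L2 = HBD/AE/- → run H
t=5: L0/L1/L2 = HBD/AE/- → run H
t=6: L0/L1/L2 = BDC/AEH/- → run B
t=7: L0/L1/L2 = BDC/AEH/- → run B
t=8: L0/L1/L2 = DCF/AEHB/- → run D
t=9: L0/L1/L2 = DCFG/AEHB/- → run D
t=10: L0/L1/L2 = CFG/AEHBD/- → run C
t=11: L0/L1/L2 = CFG/AEHBD/- → run C
t=12: L0/L1/L2 = FG/AEHBDC/- → run F
t=13: L0/L1/L2 = FG/AEHBDC/- → run F
t=14: L0/L1/L2 = G/AEHBDCF/- → run G
t=15: L0/L1/L2 = G/AEHBDCF/- → run G
t=16: L0/L1/L2 = -/AEHBDCFG/- → run A
t=17: L0/L1/L2 = -/AEHBDCFG/- → run A
t=18: L0/L1/L2 = -/AEHBDCFG/- → run A
t=19: L0/L1/L2 = -/AEHBDCFG/- → run A
t=20: L0/L1/L2 = -/EHBDCFG/- → run E
t=21: L0/L1/L2 = -/EHBDCFG/- → run E
t=22: L0/L1/L2 = -/EHBDCFG/- → run E
t=23: L0/L1/L2 = -/HBDCFG/- → run H
t=24: L0/L1/L2 = -/HBDCFG/- → run H
t=25: L0/L1/L2 = -/BDCFG/- → run B
t=26: L0/L1/L2 = -/DCFG/- → run D
t=27: L0/L1/L2 = -/DCFG/- → run D
t=28: L0/L1/L2 = -/DCFG/- → run D
t=29: L0/L1/L2 = -/DCFG/- → run D
t=30: L0/L1/L2 = -/CFG/D → run C
t=31: L0/L1/L2 = -/FG/D → run F
t=32: L0/L1/L2 = -/FG/D → run F
t=33: L0/L1/L2 = -/FG/D → run F
t=34: L0/L1/L2 = -/FG/D → run F
t=35: L0/L1/L2 = -/G/DF → run G
t=36: L0/L1/L2 = -/G/DF → run G
t=37: L0/L1/L2 = -/G/DF → run G
t=38: L0/L1/L2 = -/G/DF → run G
t=39: L0/L1/L2 = -/-/DF → run D
t=40: L0/L1/L2 = -/-/DF → run D
t=41: L0/L1/L2 = -/-/F → run F
t=42: L0/L1/L2 = -/-/F → run F
t=43: (idle)
t=44: (idle)
t=45: (idle)
t=46: (idle)
t=47: (idle)
t=48: (idle)
t=49: (idle)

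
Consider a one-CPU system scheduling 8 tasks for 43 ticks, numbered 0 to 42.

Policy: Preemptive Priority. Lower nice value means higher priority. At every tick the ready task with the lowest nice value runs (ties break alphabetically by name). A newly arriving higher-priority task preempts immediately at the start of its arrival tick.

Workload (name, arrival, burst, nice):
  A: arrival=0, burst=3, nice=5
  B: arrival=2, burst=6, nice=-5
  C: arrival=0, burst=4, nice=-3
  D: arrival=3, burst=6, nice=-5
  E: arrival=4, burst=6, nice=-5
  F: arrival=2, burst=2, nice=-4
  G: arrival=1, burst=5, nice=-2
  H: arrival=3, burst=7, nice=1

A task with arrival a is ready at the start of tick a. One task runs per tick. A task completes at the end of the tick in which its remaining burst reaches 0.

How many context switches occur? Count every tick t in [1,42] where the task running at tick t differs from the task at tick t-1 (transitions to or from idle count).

t=0: ready={A,C} → run C
t=1: ready={A,C,G} → run C
t=2: ready={A,B,C,F,G} → run B
t=3: ready={A,B,C,D,F,G,H} → run B
t=4: ready={A,B,C,D,E,F,G,H} → run B
t=5: ready={A,B,C,D,E,F,G,H} → run B
t=6: ready={A,B,C,D,E,F,G,H} → run B
t=7: ready={A,B,C,D,E,F,G,H} → run B
t=8: ready={A,C,D,E,F,G,H} → run D
t=9: ready={A,C,D,E,F,G,H} → run D
t=10: ready={A,C,D,E,F,G,H} → run D
t=11: ready={A,C,D,E,F,G,H} → run D
t=12: ready={A,C,D,E,F,G,H} → run D
t=13: ready={A,C,D,E,F,G,H} → run D
t=14: ready={A,C,E,F,G,H} → run E
t=15: ready={A,C,E,F,G,H} → run E
t=16: ready={A,C,E,F,G,H} → run E
t=17: ready={A,C,E,F,G,H} → run E
t=18: ready={A,C,E,F,G,H} → run E
t=19: ready={A,C,E,F,G,H} → run E
t=20: ready={A,C,F,G,H} → run F
t=21: ready={A,C,F,G,H} → run F
t=22: ready={A,C,G,H} → run C
t=23: ready={A,C,G,H} → run C
t=24: ready={A,G,H} → run G
t=25: ready={A,G,H} → run G
t=26: ready={A,G,H} → run G
t=27: ready={A,G,H} → run G
t=28: ready={A,G,H} → run G
t=29: ready={A,H} → run H
t=30: ready={A,H} → run H
t=31: ready={A,H} → run H
t=32: ready={A,H} → run H
t=33: ready={A,H} → run H
t=34: ready={A,H} → run H
t=35: ready={A,H} → run H
t=36: ready={A} → run A
t=37: ready={A} → run A
t=38: ready={A} → run A
t=39: (idle)
t=40: (idle)
t=41: (idle)
t=42: (idle)

context switches = 9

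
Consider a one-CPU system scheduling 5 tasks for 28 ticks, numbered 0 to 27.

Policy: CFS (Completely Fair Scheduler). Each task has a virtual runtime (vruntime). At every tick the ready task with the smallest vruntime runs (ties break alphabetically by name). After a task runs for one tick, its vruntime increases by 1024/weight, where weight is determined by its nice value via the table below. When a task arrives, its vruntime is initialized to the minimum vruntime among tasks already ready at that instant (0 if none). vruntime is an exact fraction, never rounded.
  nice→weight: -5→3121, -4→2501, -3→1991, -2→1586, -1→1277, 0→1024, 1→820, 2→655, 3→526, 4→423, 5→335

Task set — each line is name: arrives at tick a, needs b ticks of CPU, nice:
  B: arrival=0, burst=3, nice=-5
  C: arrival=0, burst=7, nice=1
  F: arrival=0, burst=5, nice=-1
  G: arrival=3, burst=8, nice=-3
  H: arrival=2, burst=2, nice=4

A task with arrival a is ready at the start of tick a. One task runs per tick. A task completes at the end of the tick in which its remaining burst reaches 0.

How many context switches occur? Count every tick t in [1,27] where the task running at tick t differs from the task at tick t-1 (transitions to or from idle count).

t=0: vr[B=0 C=0 F=0] → run B
t=1: vr[B=1024/3121 C=0 F=0] → run C
t=2: vr[B=1024/3121 C=256/205 F=0 H=0] → run F
t=3: vr[B=1024/3121 C=256/205 F=1024/1277 G=0 H=0] → run G
t=4: vr[B=1024/3121 C=256/205 F=1024/1277 G=1024/1991 H=0] → run H
t=5: vr[B=1024/3121 C=256/205 F=1024/1277 G=1024/1991 H=1024/423] → run B
t=6: vr[B=2048/3121 C=256/205 F=1024/1277 G=1024/1991 H=1024/423] → run G
t=7: vr[B=2048/3121 C=256/205 F=1024/1277 G=2048/1991 H=1024/423] → run B
t=8: vr[C=256/205 F=1024/1277 G=2048/1991 H=1024/423] → run F
t=9: vr[C=256/205 F=2048/1277 G=2048/1991 H=1024/423] → run G
t=10: vr[C=256/205 F=2048/1277 G=3072/1991 H=1024/423] → run C
t=11: vr[C=512/205 F=2048/1277 G=3072/1991 H=1024/423] → run G
t=12: vr[C=512/205 F=2048/1277 G=4096/1991 H=1024/423] → run F
t=13: vr[C=512/205 F=3072/1277 G=4096/1991 H=1024/423] → run G
t=14: vr[C=512/205 F=3072/1277 G=5120/1991 H=1024/423] → run F
t=15: vr[C=512/205 F=4096/1277 G=5120/1991 H=1024/423] → run H
t=16: vr[C=512/205 F=4096/1277 G=5120/1991] → run C
t=17: vr[C=768/205 F=4096/1277 G=5120/1991] → run G
t=18: vr[C=768/205 F=4096/1277 G=6144/1991] → run G
t=19: vr[C=768/205 F=4096/1277 G=7168/1991] → run F
t=20: vr[C=768/205 G=7168/1991] → run G
t=21: vr[C=768/205] → run C
t=22: vr[C=1024/205] → run C
t=23: vr[C=256/41] → run C
t=24: vr[C=1536/205] → run C
t=25: (idle)
t=26: (idle)
t=27: (idle)

context switches = 21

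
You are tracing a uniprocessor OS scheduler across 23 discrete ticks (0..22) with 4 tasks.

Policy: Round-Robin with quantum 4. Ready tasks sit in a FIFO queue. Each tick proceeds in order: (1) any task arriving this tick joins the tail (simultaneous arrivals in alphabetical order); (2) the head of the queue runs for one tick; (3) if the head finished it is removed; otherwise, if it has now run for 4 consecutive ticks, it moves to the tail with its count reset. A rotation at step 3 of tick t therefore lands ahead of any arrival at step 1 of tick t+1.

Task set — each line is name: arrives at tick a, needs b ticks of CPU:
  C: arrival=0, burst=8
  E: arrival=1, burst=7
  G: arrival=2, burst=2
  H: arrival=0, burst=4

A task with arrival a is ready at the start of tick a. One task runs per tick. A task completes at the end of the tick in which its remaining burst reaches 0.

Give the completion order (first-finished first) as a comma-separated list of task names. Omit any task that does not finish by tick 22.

t=0: queue=[C,H] q_used=0 → run C
t=1: queue=[C,H,E] q_used=1 → run C
t=2: queue=[C,H,E,G] q_used=2 → run C
t=3: queue=[C,H,E,G] q_used=3 → run C
t=4: queue=[H,E,G,C] q_used=0 → run H
t=5: queue=[H,E,G,C] q_used=1 → run H
t=6: queue=[H,E,G,C] q_used=2 → run H
t=7: queue=[H,E,G,C] q_used=3 → run H
t=8: queue=[E,G,C] q_used=0 → run E
t=9: queue=[E,G,C] q_used=1 → run E
t=10: queue=[E,G,C] q_used=2 → run E
t=11: queue=[E,G,C] q_used=3 → run E
t=12: queue=[G,C,E] q_used=0 → run G
t=13: queue=[G,C,E] q_used=1 → run G
t=14: queue=[C,E] q_used=0 → run C
t=15: queue=[C,E] q_used=1 → run C
t=16: queue=[C,E] q_used=2 → run C
t=17: queue=[C,E] q_used=3 → run C
t=18: queue=[E] q_used=0 → run E
t=19: queue=[E] q_used=1 → run E
t=20: queue=[E] q_used=2 → run E
t=21: (idle)
t=22: (idle)

completion order = H, G, C, E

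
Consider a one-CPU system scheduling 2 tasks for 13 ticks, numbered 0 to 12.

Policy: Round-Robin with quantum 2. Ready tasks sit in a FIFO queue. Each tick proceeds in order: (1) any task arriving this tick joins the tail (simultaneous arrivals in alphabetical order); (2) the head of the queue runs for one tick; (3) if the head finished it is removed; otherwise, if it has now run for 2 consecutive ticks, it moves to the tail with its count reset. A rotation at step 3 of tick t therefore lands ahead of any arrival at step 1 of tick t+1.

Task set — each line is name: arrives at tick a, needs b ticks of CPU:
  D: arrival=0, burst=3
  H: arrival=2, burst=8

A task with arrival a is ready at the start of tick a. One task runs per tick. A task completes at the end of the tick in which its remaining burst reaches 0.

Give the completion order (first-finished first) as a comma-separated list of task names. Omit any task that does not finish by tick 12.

t=0: queue=[D] q_used=0 → run D
t=1: queue=[D] q_used=1 → run D
t=2: queue=[D,H] q_used=0 → run D
t=3: queue=[H] q_used=0 → run H
t=4: queue=[H] q_used=1 → run H
t=5: queue=[H] q_used=0 → run H
t=6: queue=[H] q_used=1 → run H
t=7: queue=[H] q_used=0 → run H
t=8: queue=[H] q_used=1 → run H
t=9: queue=[H] q_used=0 → run H
t=10: queue=[H] q_used=1 → run H
t=11: (idle)
t=12: (idle)

completion order = D, H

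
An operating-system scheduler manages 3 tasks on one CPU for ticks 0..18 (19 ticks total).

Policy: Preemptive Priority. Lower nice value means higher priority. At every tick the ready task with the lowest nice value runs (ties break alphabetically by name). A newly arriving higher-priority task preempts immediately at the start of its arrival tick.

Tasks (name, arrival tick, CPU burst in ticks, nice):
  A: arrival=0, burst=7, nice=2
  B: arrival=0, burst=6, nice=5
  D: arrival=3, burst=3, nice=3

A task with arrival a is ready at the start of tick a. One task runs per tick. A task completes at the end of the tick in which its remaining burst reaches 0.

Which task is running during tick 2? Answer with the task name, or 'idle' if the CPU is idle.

t=0: ready={A,B} → run A
t=1: ready={A,B} → run A
t=2: ready={A,B} → run A
t=3: ready={A,B,D} → run A
t=4: ready={A,B,D} → run A
t=5: ready={A,B,D} → run A
t=6: ready={A,B,D} → run A
t=7: ready={B,D} → run D
t=8: ready={B,D} → run D
t=9: ready={B,D} → run D
t=10: ready={B} → run B
t=11: ready={B} → run B
t=12: ready={B} → run B
t=13: ready={B} → run B
t=14: ready={B} → run B
t=15: ready={B} → run B
t=16: (idle)
t=17: (idle)
t=18: (idle)

running at tick 2 = A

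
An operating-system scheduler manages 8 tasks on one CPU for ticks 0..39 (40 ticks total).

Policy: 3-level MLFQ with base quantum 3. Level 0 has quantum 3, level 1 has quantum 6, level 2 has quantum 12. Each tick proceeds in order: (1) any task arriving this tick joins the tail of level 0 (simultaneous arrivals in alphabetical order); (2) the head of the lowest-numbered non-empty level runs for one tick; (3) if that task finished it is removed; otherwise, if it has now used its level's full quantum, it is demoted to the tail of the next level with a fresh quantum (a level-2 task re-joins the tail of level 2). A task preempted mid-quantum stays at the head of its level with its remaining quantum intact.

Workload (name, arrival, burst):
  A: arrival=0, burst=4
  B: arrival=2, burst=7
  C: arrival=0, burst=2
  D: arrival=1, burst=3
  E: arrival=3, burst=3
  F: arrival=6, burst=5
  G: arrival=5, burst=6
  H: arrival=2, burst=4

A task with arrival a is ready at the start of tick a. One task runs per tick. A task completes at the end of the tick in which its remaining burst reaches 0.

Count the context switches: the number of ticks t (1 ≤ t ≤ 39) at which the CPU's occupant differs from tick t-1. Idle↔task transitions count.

context switches = 13

t=0: L0/L1/L2 = AC/-/- → run A
t=1: L0/L1/L2 = ACD/-/- → run A
t=2: L0/L1/L2 = ACDBH/-/- → run A
t=3: L0/L1/L2 = CDBHE/A/- → run C
t=4: L0/L1/L2 = CDBHE/A/- → run C
t=5: L0/L1/L2 = DBHEG/A/- → run D
t=6: L0/L1/L2 = DBHEGF/A/- → run D
t=7: L0/L1/L2 = DBHEGF/A/- → run D
t=8: L0/L1/L2 = BHEGF/A/- → run B
t=9: L0/L1/L2 = BHEGF/A/- → run B
t=10: L0/L1/L2 = BHEGF/A/- → run B
t=11: L0/L1/L2 = HEGF/AB/- → run H
t=12: L0/L1/L2 = HEGF/AB/- → run H
t=13: L0/L1/L2 = HEGF/AB/- → run H
t=14: L0/L1/L2 = EGF/ABH/- → run E
t=15: L0/L1/L2 = EGF/ABH/- → run E
t=16: L0/L1/L2 = EGF/ABH/- → run E
t=17: L0/L1/L2 = GF/ABH/- → run G
t=18: L0/L1/L2 = GF/ABH/- → run G
t=19: L0/L1/L2 = GF/ABH/- → run G
t=20: L0/L1/L2 = F/ABHG/- → run F
t=21: L0/L1/L2 = F/ABHG/- → run F
t=22: L0/L1/L2 = F/ABHG/- → run F
t=23: L0/L1/L2 = -/ABHGF/- → run A
t=24: L0/L1/L2 = -/BHGF/- → run B
t=25: L0/L1/L2 = -/BHGF/- → run B
t=26: L0/L1/L2 = -/BHGF/- → run B
t=27: L0/L1/L2 = -/BHGF/- → run B
t=28: L0/L1/L2 = -/HGF/- → run H
t=29: L0/L1/L2 = -/GF/- → run G
t=30: L0/L1/L2 = -/GF/- → run G
t=31: L0/L1/L2 = -/GF/- → run G
t=32: L0/L1/L2 = -/F/- → run F
t=33: L0/L1/L2 = -/F/- → run F
t=34: (idle)
t=35: (idle)
t=36: (idle)
t=37: (idle)
t=38: (idle)
t=39: (idle)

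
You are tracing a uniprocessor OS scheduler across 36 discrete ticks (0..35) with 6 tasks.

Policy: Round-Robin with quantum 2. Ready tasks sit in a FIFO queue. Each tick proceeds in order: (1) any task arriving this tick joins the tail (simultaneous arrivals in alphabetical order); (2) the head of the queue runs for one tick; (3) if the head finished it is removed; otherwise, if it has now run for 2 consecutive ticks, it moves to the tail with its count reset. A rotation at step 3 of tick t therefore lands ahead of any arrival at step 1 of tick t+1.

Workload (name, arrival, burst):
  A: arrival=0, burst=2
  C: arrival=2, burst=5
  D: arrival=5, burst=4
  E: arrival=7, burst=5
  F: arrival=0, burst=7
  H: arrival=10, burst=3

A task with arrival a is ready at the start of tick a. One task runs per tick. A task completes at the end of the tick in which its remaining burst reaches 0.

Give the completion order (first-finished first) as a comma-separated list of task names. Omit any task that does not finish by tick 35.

completion order = A, D, C, F, H, E

t=0: queue=[A,F] q_used=0 → run A
t=1: queue=[A,F] q_used=1 → run A
t=2: queue=[F,C] q_used=0 → run F
t=3: queue=[F,C] q_used=1 → run F
t=4: queue=[C,F] q_used=0 → run C
t=5: queue=[C,F,D] q_used=1 → run C
t=6: queue=[F,D,C] q_used=0 → run F
t=7: queue=[F,D,C,E] q_used=1 → run F
t=8: queue=[D,C,E,F] q_used=0 → run D
t=9: queue=[D,C,E,F] q_used=1 → run D
t=10: queue=[C,E,F,D,H] q_used=0 → run C
t=11: queue=[C,E,F,D,H] q_used=1 → run C
t=12: queue=[E,F,D,H,C] q_used=0 → run E
t=13: queue=[E,F,D,H,C] q_used=1 → run E
t=14: queue=[F,D,H,C,E] q_used=0 → run F
t=15: queue=[F,D,H,C,E] q_used=1 → run F
t=16: queue=[D,H,C,E,F] q_used=0 → run D
t=17: queue=[D,H,C,E,F] q_used=1 → run D
t=18: queue=[H,C,E,F] q_used=0 → run H
t=19: queue=[H,C,E,F] q_used=1 → run H
t=20: queue=[C,E,F,H] q_used=0 → run C
t=21: queue=[E,F,H] q_used=0 → run E
t=22: queue=[E,F,H] q_used=1 → run E
t=23: queue=[F,H,E] q_used=0 → run F
t=24: queue=[H,E] q_used=0 → run H
t=25: queue=[E] q_used=0 → run E
t=26: (idle)
t=27: (idle)
t=28: (idle)
t=29: (idle)
t=30: (idle)
t=31: (idle)
t=32: (idle)
t=33: (idle)
t=34: (idle)
t=35: (idle)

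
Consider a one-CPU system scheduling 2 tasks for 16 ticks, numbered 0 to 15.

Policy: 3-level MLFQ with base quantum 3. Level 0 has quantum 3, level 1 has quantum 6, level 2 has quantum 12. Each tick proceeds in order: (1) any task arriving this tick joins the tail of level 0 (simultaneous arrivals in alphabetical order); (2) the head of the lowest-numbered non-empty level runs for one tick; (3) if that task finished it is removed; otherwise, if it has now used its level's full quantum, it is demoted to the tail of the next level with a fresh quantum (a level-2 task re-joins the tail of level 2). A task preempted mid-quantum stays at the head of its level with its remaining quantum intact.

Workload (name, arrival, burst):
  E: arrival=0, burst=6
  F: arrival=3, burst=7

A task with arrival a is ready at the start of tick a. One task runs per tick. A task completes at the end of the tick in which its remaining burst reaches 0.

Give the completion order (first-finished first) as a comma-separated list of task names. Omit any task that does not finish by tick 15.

completion order = E, F

t=0: L0/L1/L2 = E/-/- → run E
t=1: L0/L1/L2 = E/-/- → run E
t=2: L0/L1/L2 = E/-/- → run E
t=3: L0/L1/L2 = F/E/- → run F
t=4: L0/L1/L2 = F/E/- → run F
t=5: L0/L1/L2 = F/E/- → run F
t=6: L0/L1/L2 = -/EF/- → run E
t=7: L0/L1/L2 = -/EF/- → run E
t=8: L0/L1/L2 = -/EF/- → run E
t=9: L0/L1/L2 = -/F/- → run F
t=10: L0/L1/L2 = -/F/- → run F
t=11: L0/L1/L2 = -/F/- → run F
t=12: L0/L1/L2 = -/F/- → run F
t=13: (idle)
t=14: (idle)
t=15: (idle)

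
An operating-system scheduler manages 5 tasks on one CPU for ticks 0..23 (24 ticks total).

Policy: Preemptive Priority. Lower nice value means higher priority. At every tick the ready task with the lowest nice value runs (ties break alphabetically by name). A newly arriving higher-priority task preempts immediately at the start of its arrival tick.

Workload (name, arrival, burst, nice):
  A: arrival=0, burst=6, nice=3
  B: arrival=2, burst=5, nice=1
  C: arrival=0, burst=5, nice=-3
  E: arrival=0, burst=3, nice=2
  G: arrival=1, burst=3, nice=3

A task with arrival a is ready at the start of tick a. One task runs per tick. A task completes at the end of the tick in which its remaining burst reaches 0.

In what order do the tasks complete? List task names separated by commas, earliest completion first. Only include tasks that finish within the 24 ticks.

completion order = C, B, E, A, G

t=0: ready={A,C,E} → run C
t=1: ready={A,C,E,G} → run C
t=2: ready={A,B,C,E,G} → run C
t=3: ready={A,B,C,E,G} → run C
t=4: ready={A,B,C,E,G} → run C
t=5: ready={A,B,E,G} → run B
t=6: ready={A,B,E,G} → run B
t=7: ready={A,B,E,G} → run B
t=8: ready={A,B,E,G} → run B
t=9: ready={A,B,E,G} → run B
t=10: ready={A,E,G} → run E
t=11: ready={A,E,G} → run E
t=12: ready={A,E,G} → run E
t=13: ready={A,G} → run A
t=14: ready={A,G} → run A
t=15: ready={A,G} → run A
t=16: ready={A,G} → run A
t=17: ready={A,G} → run A
t=18: ready={A,G} → run A
t=19: ready={G} → run G
t=20: ready={G} → run G
t=21: ready={G} → run G
t=22: (idle)
t=23: (idle)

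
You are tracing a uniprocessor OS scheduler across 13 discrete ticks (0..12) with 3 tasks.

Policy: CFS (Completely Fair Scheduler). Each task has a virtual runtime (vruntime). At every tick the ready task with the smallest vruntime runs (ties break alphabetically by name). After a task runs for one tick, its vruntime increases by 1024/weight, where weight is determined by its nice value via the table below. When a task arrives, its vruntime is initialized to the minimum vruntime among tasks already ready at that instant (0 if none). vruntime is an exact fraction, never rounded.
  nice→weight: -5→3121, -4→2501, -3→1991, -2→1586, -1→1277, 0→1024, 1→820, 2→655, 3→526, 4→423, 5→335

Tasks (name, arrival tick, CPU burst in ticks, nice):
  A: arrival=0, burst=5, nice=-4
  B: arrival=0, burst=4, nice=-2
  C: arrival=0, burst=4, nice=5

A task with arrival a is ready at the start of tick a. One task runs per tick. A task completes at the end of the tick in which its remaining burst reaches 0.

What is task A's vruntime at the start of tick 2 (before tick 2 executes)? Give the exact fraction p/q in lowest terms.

vruntime(A, start of tick 2) = 1024/2501

t=0: vr[A=0 B=0 C=0] → run A
t=1: vr[A=1024/2501 B=0 C=0] → run B
t=2: vr[A=1024/2501 B=512/793 C=0] → run C
t=3: vr[A=1024/2501 B=512/793 C=1024/335] → run A
t=4: vr[A=2048/2501 B=512/793 C=1024/335] → run B
t=5: vr[A=2048/2501 B=1024/793 C=1024/335] → run A
t=6: vr[A=3072/2501 B=1024/793 C=1024/335] → run A
t=7: vr[A=4096/2501 B=1024/793 C=1024/335] → run B
t=8: vr[A=4096/2501 B=1536/793 C=1024/335] → run A
t=9: vr[B=1536/793 C=1024/335] → run B
t=10: vr[C=1024/335] → run C
t=11: vr[C=2048/335] → run C
t=12: vr[C=3072/335] → run C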